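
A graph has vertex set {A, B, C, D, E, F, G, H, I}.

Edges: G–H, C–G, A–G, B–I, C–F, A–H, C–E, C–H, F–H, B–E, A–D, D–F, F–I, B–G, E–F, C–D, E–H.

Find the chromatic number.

4

C, E, F, H are mutually adjacent (a clique of size 4), so at least 4 colors are needed.
4 colors suffice: A=3, B=1, C=3, D=1, E=4, F=2, G=2, H=1, I=3. No two adjacent vertices share a color.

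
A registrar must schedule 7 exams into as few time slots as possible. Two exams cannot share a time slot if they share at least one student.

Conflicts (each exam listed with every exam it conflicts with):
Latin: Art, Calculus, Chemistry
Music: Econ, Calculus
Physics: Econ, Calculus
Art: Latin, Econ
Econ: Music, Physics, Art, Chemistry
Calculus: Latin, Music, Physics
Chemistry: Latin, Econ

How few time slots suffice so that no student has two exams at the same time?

The cycle Latin-Calculus-Physics-Econ-Chemistry-Latin has odd length 5, so it cannot be 2-colored; at least 3 time slots are needed.
Using 3 time slots: Latin=1, Music=3, Physics=3, Art=2, Econ=1, Calculus=2, Chemistry=2. Each listed conflict is separated.

3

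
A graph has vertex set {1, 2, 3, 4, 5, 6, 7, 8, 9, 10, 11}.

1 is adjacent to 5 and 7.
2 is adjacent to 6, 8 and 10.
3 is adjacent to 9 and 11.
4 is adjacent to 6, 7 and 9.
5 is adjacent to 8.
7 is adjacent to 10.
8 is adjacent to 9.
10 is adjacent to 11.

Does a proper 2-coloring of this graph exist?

No

The cycle 6-4-9-8-2-6 has odd length 5, so it cannot be 2-colored; at least 3 colors are needed.
So 2 colors are not enough.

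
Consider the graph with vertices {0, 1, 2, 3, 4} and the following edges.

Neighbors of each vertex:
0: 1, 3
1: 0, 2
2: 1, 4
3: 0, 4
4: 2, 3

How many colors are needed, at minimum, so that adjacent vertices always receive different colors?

3

The cycle 4-3-0-1-2-4 has odd length 5, so it cannot be 2-colored; at least 3 colors are needed.
One proper 3-coloring: 0=a, 1=b, 2=a, 3=b, 4=c. Every edge joins two different colors.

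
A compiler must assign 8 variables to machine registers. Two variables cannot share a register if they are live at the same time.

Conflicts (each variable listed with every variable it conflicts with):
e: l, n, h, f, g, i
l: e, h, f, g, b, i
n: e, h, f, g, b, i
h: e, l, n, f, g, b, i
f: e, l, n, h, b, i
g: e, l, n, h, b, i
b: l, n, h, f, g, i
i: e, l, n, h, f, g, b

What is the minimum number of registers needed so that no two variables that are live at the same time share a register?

n, h, f, b, i all conflict with each other, so at least 5 registers are needed.
5 registers suffice: register 1 → {i}; register 2 → {h}; register 3 → {e, b}; register 4 → {l, n}; register 5 → {f, g}. Every pair that conflicts lands in different registers.

5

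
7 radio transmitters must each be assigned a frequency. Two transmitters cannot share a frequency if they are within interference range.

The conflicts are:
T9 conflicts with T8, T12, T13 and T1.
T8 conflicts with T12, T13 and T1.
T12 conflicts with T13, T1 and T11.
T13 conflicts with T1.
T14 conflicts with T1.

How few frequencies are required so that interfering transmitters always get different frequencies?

5

T9, T8, T12, T13, T1 all conflict with each other, so at least 5 frequencies are needed.
5 frequencies suffice: T9=4, T8=5, T12=2, T13=3, T14=2, T1=1, T11=1. Each listed conflict is separated.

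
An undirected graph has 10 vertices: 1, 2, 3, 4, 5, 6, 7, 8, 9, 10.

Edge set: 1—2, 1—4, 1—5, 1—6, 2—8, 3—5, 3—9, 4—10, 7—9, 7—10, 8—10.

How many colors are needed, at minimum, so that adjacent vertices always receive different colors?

The cycle 10-4-1-2-8-10 has odd length 5, so it cannot be 2-colored; at least 3 colors are needed.
A valid assignment using 3 colors: 1=a, 2=b, 3=c, 4=b, 5=b, 6=b, 7=b, 8=c, 9=a, 10=a. Each edge has distinct colors on its endpoints.

3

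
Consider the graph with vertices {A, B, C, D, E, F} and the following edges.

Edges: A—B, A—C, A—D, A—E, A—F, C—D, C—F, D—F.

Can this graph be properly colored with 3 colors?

A, C, D, F form a clique, so at least 4 colors are needed.
So 3 colors are not enough.

No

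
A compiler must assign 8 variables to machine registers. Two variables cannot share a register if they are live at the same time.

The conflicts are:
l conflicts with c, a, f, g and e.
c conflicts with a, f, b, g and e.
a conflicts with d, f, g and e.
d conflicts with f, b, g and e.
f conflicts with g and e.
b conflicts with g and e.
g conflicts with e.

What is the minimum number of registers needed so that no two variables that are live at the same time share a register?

l, c, a, f, g, e are mutually in conflict, so at least 6 registers are needed.
6 registers suffice: register 1 → {e}; register 2 → {g}; register 3 → {f, b}; register 4 → {a}; register 5 → {c, d}; register 6 → {l}. No two conflicting variables share a register.

6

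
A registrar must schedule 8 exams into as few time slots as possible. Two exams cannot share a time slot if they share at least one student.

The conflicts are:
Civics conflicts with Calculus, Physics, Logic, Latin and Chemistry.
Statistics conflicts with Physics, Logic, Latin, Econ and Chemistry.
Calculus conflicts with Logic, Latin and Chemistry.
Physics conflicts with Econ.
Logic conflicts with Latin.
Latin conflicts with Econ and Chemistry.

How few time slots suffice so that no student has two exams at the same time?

Civics, Calculus, Logic, Latin are mutually in conflict, so at least 4 time slots are needed.
4 time slots suffice: time slot 1 → {Physics, Latin}; time slot 2 → {Civics, Statistics}; time slot 3 → {Logic, Econ, Chemistry}; time slot 4 → {Calculus}. Each listed conflict is separated.

4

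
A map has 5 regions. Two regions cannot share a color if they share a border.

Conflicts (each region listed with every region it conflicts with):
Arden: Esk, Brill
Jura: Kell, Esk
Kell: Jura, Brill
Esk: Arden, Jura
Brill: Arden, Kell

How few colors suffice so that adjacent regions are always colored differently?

3

The cycle Jura-Kell-Brill-Arden-Esk-Jura has odd length 5, so it cannot be 2-colored; at least 3 colors are needed.
A valid assignment using 3 colors: Arden=2, Jura=3, Kell=2, Esk=1, Brill=1. No two conflicting regions share a color.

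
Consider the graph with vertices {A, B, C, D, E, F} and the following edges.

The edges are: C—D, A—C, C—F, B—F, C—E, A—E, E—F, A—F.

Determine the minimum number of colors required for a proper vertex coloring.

4

A, C, E, F form a clique, so at least 4 colors are needed.
4 colors suffice: color 1 → {B, C}; color 2 → {D, F}; color 3 → {A}; color 4 → {E}. No two adjacent vertices share a color.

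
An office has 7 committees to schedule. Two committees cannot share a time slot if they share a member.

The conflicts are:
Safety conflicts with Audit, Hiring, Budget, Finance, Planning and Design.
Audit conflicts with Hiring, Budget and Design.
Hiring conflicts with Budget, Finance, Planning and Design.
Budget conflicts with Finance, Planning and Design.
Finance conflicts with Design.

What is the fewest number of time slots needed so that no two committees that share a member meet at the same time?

5

Safety, Hiring, Budget, Finance, Design are mutually in conflict, so at least 5 time slots are needed.
5 time slots suffice: Safety=3, Audit=5, Hiring=1, Budget=2, Finance=5, Planning=4, Design=4. No two conflicting committees share a time slot.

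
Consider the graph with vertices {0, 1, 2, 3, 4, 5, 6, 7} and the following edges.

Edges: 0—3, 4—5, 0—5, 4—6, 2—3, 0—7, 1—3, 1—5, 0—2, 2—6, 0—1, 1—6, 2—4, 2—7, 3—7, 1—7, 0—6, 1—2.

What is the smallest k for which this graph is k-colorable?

5

0, 1, 2, 3, 7 are pairwise adjacent (a clique of size 5), so at least 5 colors are needed.
One proper 5-coloring: 0=b, 1=a, 2=c, 3=d, 4=a, 5=c, 6=d, 7=e. Each edge has distinct colors on its endpoints.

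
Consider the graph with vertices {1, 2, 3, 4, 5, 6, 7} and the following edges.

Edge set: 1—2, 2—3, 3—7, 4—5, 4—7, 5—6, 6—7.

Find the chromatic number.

5 and 6 are adjacent, so at least 2 colors are needed.
2 colors suffice: color red → {2, 5, 7}; color blue → {1, 3, 4, 6}. Every edge joins two different colors.

2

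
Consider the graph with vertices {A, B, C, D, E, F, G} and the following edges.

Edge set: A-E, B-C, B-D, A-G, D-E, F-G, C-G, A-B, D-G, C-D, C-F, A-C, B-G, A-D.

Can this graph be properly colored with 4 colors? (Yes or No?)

A, B, C, D, G are mutually adjacent (a clique of size 5), so at least 5 colors are needed.
So 4 colors are not enough.

No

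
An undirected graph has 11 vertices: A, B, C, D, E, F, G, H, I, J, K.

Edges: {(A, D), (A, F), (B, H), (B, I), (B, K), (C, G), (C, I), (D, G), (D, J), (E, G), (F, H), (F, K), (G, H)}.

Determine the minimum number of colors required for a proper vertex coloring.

3

The cycle F-H-G-D-A-F has odd length 5, so it cannot be 2-colored; at least 3 colors are needed.
One proper 3-coloring: A=3, B=1, C=2, D=2, E=2, F=1, G=1, H=2, I=3, J=1, K=2. Every edge joins two different colors.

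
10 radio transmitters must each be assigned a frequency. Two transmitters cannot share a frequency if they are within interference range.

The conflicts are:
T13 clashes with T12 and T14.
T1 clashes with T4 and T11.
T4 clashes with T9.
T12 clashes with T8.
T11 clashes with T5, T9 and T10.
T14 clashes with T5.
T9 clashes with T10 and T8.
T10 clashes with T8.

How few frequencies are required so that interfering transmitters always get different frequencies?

T11, T9, T10 all conflict with each other, so at least 3 frequencies are needed.
3 frequencies suffice: frequency 1 → {T13, T1, T5, T9}; frequency 2 → {T4, T11, T14, T8}; frequency 3 → {T12, T10}. No two conflicting transmitters share a frequency.

3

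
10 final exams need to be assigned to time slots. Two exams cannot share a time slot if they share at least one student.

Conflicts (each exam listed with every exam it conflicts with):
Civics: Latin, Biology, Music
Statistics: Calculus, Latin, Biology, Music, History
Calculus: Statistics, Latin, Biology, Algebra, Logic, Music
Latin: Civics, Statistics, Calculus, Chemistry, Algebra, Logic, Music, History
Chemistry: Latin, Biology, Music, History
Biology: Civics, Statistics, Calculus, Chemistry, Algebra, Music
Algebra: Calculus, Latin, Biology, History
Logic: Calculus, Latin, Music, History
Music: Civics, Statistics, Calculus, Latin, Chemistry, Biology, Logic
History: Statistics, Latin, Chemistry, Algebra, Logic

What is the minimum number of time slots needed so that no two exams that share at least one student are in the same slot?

Calculus, Latin, Logic, Music pairwise conflict, so at least 4 time slots are needed.
A valid assignment using 4 time slots: Civics=3, Statistics=4, Calculus=3, Latin=1, Chemistry=3, Biology=1, Algebra=4, Logic=4, Music=2, History=2. Every pair that conflicts lands in different time slots.

4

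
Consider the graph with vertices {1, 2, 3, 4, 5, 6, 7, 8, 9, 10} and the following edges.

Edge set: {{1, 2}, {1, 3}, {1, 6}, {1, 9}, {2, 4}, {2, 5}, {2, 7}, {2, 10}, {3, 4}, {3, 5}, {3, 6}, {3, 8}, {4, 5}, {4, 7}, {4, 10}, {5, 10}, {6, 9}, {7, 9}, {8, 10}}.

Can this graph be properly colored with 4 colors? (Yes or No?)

Yes

The chromatic number is 4. 2, 4, 5, 10 are mutually adjacent (a clique of size 4), so at least 4 colors are needed.
One proper 4-coloring: 1=b, 2=a, 3=a, 4=b, 5=d, 6=c, 7=c, 8=b, 9=a, 10=c.
That is already a proper 4-coloring.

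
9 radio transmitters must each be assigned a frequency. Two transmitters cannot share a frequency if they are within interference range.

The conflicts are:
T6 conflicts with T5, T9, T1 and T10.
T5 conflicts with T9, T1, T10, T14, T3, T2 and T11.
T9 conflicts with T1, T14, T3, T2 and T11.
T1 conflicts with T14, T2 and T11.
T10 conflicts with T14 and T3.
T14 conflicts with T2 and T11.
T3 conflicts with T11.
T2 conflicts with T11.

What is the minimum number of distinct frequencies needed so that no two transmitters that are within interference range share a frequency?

6

T5, T9, T1, T14, T2, T11 all conflict with each other, so at least 6 frequencies are needed.
6 frequencies suffice: T6=3, T5=1, T9=2, T1=4, T10=2, T14=5, T3=4, T2=6, T11=3. Each listed conflict is separated.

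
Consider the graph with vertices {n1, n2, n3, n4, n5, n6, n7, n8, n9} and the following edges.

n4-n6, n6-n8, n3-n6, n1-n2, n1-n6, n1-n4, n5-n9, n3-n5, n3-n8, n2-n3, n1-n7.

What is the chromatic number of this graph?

3

n3, n6, n8 are pairwise adjacent, so at least 3 colors are needed.
3 colors suffice: color 1 → {n1, n3, n9}; color 2 → {n2, n5, n6, n7}; color 3 → {n4, n8}. Every edge joins two different colors.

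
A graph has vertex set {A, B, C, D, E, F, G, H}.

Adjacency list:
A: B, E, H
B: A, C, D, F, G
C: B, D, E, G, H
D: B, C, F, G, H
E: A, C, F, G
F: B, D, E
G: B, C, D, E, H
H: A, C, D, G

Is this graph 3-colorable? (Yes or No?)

No

C, D, G, H are pairwise adjacent (a clique of size 4), so at least 4 colors are needed.
So 3 colors are not enough.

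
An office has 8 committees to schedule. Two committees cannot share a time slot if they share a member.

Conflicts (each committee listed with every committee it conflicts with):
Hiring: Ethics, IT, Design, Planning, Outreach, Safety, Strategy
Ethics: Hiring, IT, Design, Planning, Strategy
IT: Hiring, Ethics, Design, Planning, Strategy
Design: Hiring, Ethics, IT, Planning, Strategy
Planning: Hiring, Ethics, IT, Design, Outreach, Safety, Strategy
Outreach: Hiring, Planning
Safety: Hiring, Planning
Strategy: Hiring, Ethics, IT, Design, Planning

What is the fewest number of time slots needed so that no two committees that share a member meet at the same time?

6

Hiring, Ethics, IT, Design, Planning, Strategy pairwise conflict, so at least 6 time slots are needed.
6 time slots suffice: Hiring=2, Ethics=5, IT=6, Design=4, Planning=1, Outreach=3, Safety=3, Strategy=3. Each listed conflict is separated.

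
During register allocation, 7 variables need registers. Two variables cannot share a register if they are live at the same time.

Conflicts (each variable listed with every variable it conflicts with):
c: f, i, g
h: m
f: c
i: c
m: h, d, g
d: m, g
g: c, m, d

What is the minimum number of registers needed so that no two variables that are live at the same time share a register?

m, d, g are mutually in conflict, so at least 3 registers are needed.
3 registers suffice: register 1 → {c, m}; register 2 → {h, f, i, g}; register 3 → {d}. Every pair that conflicts lands in different registers.

3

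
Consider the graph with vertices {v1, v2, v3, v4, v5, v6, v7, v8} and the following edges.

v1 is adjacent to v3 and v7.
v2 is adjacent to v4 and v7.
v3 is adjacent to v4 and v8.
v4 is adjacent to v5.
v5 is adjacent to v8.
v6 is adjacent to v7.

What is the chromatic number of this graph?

The cycle v7-v1-v3-v4-v2-v7 has odd length 5, so it cannot be 2-colored; at least 3 colors are needed.
A valid assignment using 3 colors: v1=blue, v2=green, v3=red, v4=blue, v5=red, v6=blue, v7=red, v8=blue. No two adjacent vertices share a color.

3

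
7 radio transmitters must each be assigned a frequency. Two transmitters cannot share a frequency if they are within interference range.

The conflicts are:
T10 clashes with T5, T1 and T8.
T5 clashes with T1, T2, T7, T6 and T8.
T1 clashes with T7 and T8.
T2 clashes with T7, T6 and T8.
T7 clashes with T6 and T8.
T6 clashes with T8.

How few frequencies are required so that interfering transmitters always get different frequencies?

T5, T2, T7, T6, T8 all conflict with each other, so at least 5 frequencies are needed.
5 frequencies suffice: frequency 1 → {T5}; frequency 2 → {T8}; frequency 3 → {T10, T7}; frequency 4 → {T1, T6}; frequency 5 → {T2}. Every pair that conflicts lands in different frequencies.

5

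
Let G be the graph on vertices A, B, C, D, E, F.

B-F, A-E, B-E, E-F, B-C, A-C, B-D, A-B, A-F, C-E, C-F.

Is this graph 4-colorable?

A, B, C, E, F form a clique, so at least 5 colors are needed.
So 4 colors are not enough.

No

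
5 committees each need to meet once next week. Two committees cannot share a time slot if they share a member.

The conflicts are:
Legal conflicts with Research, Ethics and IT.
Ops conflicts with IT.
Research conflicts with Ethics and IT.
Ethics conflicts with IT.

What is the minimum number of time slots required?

Legal, Research, Ethics, IT pairwise conflict, so at least 4 time slots are needed.
4 time slots suffice: time slot 1 → {IT}; time slot 2 → {Legal, Ops}; time slot 3 → {Ethics}; time slot 4 → {Research}. Each listed conflict is separated.

4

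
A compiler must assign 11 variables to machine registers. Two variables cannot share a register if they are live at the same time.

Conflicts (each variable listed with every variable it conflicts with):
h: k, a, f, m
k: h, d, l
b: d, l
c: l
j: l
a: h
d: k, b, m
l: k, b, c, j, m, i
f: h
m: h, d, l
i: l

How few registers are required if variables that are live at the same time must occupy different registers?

b and l conflict, so at least 2 registers are needed.
2 registers suffice: register 1 → {h, d, l}; register 2 → {k, b, c, j, a, f, m, i}. Every pair that conflicts lands in different registers.

2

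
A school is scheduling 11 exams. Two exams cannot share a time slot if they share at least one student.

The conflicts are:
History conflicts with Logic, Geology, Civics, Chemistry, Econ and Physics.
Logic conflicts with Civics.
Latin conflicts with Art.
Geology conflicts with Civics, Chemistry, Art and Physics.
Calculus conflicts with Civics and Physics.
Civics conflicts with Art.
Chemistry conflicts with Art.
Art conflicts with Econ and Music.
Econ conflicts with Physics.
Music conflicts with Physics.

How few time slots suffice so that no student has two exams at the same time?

History, Geology, Civics all conflict with each other, so at least 3 time slots are needed.
3 time slots suffice: time slot 1 → {History, Calculus, Art}; time slot 2 → {Latin, Civics, Chemistry, Physics}; time slot 3 → {Logic, Geology, Econ, Music}. No two conflicting exams share a time slot.

3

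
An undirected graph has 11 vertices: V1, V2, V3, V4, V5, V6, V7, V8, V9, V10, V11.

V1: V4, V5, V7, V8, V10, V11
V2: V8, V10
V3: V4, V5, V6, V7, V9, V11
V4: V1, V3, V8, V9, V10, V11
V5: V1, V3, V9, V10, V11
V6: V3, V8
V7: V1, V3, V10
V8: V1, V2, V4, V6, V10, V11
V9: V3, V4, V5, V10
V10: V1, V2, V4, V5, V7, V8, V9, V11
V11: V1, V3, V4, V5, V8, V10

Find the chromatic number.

5

V1, V4, V8, V10, V11 form a clique, so at least 5 colors are needed.
5 colors suffice: color 1 → {V3, V10}; color 2 → {V1, V2, V6, V9}; color 3 → {V7, V11}; color 4 → {V4, V5}; color 5 → {V8}. Every edge joins two different colors.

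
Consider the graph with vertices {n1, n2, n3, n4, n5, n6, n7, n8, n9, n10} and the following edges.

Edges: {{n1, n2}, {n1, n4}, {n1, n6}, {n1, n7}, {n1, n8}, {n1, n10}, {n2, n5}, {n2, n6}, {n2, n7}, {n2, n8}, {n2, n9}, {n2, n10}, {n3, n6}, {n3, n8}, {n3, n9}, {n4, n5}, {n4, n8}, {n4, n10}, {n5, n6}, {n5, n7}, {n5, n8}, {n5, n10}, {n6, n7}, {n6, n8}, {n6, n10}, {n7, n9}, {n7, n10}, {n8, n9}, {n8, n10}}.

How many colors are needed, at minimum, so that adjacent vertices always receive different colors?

5

n2, n5, n6, n7, n10 are pairwise adjacent (a clique of size 5), so at least 5 colors are needed.
5 colors suffice: color red → {n7, n8}; color blue → {n9, n10}; color green → {n4, n6}; color yellow → {n2, n3}; color purple → {n1, n5}. Every edge joins two different colors.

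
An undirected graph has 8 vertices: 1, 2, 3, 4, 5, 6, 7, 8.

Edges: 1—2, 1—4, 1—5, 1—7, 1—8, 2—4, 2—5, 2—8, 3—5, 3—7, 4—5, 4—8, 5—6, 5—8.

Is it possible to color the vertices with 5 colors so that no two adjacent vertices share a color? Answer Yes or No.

The chromatic number is 5. 1, 2, 4, 5, 8 are pairwise adjacent (a clique of size 5), so at least 5 colors are needed.
5 colors suffice: color red → {5, 7}; color blue → {1, 3, 6}; color green → {4}; color yellow → {2}; color purple → {8}.
That is already a proper 5-coloring.

Yes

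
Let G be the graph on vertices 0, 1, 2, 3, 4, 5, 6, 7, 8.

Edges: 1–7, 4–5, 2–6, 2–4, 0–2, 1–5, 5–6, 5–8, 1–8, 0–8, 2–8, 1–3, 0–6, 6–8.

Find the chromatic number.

0, 2, 6, 8 are pairwise adjacent (a clique of size 4), so at least 4 colors are needed.
4 colors suffice: 0=d, 1=c, 2=b, 3=a, 4=a, 5=b, 6=c, 7=a, 8=a. Every edge joins two different colors.

4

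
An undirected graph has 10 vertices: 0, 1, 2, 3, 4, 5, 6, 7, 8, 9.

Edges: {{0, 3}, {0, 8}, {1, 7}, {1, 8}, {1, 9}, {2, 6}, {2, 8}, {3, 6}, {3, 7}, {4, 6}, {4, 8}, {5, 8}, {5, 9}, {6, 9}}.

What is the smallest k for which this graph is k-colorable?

3

The cycle 1-9-6-4-8-1 has odd length 5, so it cannot be 2-colored; at least 3 colors are needed.
3 colors suffice: color red → {6, 7, 8}; color blue → {1, 2, 3, 4, 5}; color green → {0, 9}. No two adjacent vertices share a color.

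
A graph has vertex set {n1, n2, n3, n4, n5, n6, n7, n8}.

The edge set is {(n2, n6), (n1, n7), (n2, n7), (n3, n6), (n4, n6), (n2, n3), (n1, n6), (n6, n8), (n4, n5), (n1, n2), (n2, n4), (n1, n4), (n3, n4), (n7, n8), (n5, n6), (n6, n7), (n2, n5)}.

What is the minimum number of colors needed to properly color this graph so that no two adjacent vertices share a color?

n2, n3, n4, n6 are pairwise adjacent (a clique of size 4), so at least 4 colors are needed.
4 colors suffice: color 1 → {n6}; color 2 → {n2, n8}; color 3 → {n4, n7}; color 4 → {n1, n3, n5}. Each edge has distinct colors on its endpoints.

4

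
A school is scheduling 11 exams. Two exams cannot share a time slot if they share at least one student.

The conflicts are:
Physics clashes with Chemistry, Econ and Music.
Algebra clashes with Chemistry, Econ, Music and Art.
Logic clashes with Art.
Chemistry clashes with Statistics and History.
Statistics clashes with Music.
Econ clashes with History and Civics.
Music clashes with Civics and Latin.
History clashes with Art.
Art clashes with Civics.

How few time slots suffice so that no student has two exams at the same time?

Algebra and Econ conflict, so at least 2 time slots are needed.
2 time slots suffice: time slot 1 → {Chemistry, Econ, Music, Art}; time slot 2 → {Physics, Algebra, Logic, Statistics, History, Civics, Latin}. Every pair that conflicts lands in different time slots.

2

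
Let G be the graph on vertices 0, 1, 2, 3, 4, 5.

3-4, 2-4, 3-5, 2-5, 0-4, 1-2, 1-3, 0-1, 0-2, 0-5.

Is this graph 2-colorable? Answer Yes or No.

0, 2, 4 are pairwise adjacent, so at least 3 colors are needed.
So 2 colors are not enough.

No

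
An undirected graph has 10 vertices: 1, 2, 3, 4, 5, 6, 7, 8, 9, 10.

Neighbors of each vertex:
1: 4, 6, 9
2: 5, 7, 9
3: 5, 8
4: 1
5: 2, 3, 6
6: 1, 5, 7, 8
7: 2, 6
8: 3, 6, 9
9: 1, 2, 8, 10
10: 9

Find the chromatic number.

The cycle 9-8-3-5-2-9 has odd length 5, so it cannot be 2-colored; at least 3 colors are needed.
3 colors suffice: color red → {3, 4, 6, 9}; color blue → {1, 2, 8, 10}; color green → {5, 7}. Each edge has distinct colors on its endpoints.

3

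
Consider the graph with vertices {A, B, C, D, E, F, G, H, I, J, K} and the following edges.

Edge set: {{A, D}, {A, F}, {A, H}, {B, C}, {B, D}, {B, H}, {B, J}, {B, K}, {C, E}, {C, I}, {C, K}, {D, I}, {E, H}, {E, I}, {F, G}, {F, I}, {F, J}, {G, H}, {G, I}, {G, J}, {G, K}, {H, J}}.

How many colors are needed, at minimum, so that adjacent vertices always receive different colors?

3

G, H, J are pairwise adjacent, so at least 3 colors are needed.
One proper 3-coloring: A=2, B=2, C=1, D=1, E=2, F=1, G=2, H=1, I=3, J=3, K=3. Every edge joins two different colors.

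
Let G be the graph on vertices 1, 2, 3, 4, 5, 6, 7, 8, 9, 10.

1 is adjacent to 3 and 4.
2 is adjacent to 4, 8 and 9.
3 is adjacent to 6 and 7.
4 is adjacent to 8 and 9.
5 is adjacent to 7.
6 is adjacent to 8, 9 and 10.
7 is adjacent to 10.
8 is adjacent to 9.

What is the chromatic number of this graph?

2, 4, 8, 9 form a clique, so at least 4 colors are needed.
4 colors suffice: 1=b, 2=d, 3=a, 4=c, 5=a, 6=c, 7=b, 8=a, 9=b, 10=a. No two adjacent vertices share a color.

4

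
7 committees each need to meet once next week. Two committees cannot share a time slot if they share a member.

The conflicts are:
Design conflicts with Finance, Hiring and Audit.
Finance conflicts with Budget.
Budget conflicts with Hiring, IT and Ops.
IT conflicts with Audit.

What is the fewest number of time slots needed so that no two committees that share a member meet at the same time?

The cycle Budget-Finance-Design-Audit-IT-Budget has odd length 5, so it cannot be 2-colored; at least 3 time slots are needed.
3 time slots suffice: time slot 1 → {Design, Budget}; time slot 2 → {Finance, Hiring, IT, Ops}; time slot 3 → {Audit}. Every pair that conflicts lands in different time slots.

3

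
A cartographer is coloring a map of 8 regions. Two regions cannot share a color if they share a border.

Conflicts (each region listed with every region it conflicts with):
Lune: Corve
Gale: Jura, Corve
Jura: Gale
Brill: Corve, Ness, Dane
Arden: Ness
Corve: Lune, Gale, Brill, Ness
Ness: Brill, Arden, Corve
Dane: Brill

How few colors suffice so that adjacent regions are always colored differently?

Brill, Corve, Ness all conflict with each other, so at least 3 colors are needed.
3 colors suffice: color 1 → {Jura, Arden, Corve, Dane}; color 2 → {Lune, Gale, Ness}; color 3 → {Brill}. Every pair that conflicts lands in different colors.

3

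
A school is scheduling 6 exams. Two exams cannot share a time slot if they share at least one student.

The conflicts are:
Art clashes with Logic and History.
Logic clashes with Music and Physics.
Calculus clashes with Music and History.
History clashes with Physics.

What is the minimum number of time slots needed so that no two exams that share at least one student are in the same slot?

The cycle Music-Calculus-History-Physics-Logic-Music has odd length 5, so it cannot be 2-colored; at least 3 time slots are needed.
3 time slots suffice: time slot 1 → {Logic, History}; time slot 2 → {Art, Calculus, Physics}; time slot 3 → {Music}. No two conflicting exams share a time slot.

3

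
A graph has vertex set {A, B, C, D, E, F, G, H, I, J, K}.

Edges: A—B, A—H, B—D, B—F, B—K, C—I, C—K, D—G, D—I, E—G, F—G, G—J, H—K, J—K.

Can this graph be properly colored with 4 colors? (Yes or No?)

Yes

The chromatic number is 3. The cycle J-G-F-B-K-J has odd length 5, so it cannot be 2-colored; at least 3 colors are needed.
3 colors suffice: color 1 → {B, C, G, H}; color 2 → {A, D, E, F, K}; color 3 → {I, J}.
Since 4 ≥ 3, a proper 4-coloring certainly exists.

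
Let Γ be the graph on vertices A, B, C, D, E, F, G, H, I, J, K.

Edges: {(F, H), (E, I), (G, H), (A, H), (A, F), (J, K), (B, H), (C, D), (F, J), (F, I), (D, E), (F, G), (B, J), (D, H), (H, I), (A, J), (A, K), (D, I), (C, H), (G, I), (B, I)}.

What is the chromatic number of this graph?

4

F, G, H, I are pairwise adjacent (a clique of size 4), so at least 4 colors are needed.
4 colors suffice: color 1 → {E, H, J}; color 2 → {A, C, I}; color 3 → {B, D, F, K}; color 4 → {G}. Each edge has distinct colors on its endpoints.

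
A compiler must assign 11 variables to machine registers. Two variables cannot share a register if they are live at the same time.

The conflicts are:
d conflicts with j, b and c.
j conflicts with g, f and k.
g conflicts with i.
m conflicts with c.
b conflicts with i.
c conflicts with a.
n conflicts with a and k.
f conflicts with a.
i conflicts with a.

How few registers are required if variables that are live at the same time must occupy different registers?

The cycle a-n-k-j-f-a has odd length 5, so it cannot be 2-colored; at least 3 registers are needed.
3 registers suffice: register 1 → {j, m, b, a}; register 2 → {d, f, i, k}; register 3 → {g, c, n}. Each listed conflict is separated.

3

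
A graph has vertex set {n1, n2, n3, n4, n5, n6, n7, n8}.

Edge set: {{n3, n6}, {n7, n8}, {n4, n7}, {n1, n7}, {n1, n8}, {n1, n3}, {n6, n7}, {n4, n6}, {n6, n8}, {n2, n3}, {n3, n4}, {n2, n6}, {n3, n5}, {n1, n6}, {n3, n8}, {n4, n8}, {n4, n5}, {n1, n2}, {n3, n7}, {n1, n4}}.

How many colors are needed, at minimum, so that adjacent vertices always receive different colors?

n1, n3, n4, n6, n7, n8 form a clique, so at least 6 colors are needed.
6 colors suffice: color 1 → {n3}; color 2 → {n5, n6}; color 3 → {n1}; color 4 → {n2, n4}; color 5 → {n8}; color 6 → {n7}. No two adjacent vertices share a color.

6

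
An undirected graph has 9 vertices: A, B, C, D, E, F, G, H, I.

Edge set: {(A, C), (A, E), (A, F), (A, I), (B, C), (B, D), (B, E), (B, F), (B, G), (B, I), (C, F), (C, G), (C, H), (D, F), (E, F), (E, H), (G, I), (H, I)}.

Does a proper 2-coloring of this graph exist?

A, C, F are mutually adjacent, so at least 3 colors are needed.
So 2 colors are not enough.

No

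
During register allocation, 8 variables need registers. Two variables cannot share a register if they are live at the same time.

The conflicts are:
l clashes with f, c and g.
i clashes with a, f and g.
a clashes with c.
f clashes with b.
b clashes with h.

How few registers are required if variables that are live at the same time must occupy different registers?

3

The cycle c-l-f-i-a-c has odd length 5, so it cannot be 2-colored; at least 3 registers are needed.
3 registers suffice: register 1 → {l, i, b}; register 2 → {a, f, h, g}; register 3 → {c}. Every pair that conflicts lands in different registers.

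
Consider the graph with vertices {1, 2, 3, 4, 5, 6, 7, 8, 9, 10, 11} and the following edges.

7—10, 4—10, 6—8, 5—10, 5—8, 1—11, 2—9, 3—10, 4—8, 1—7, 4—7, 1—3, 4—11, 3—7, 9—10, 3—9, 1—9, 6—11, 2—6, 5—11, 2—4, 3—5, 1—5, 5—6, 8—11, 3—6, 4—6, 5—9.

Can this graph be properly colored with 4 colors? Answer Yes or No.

Yes

The chromatic number is 4. 1, 3, 5, 9 are pairwise adjacent (a clique of size 4), so at least 4 colors are needed.
One proper 4-coloring: 1=green, 2=blue, 3=blue, 4=red, 5=red, 6=green, 7=yellow, 8=yellow, 9=yellow, 10=green, 11=blue.
That is already a proper 4-coloring.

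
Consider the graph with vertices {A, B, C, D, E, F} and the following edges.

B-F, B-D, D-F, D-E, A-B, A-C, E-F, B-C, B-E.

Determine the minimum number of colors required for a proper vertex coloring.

B, D, E, F are mutually adjacent (a clique of size 4), so at least 4 colors are needed.
4 colors suffice: color 1 → {B}; color 2 → {A, E}; color 3 → {C, F}; color 4 → {D}. Each edge has distinct colors on its endpoints.

4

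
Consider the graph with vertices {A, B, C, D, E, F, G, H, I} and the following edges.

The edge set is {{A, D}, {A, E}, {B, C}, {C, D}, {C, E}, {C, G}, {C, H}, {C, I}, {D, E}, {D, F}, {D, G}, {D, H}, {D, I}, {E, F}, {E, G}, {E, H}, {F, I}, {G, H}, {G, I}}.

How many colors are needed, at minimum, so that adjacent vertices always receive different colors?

C, D, E, G, H are mutually adjacent (a clique of size 5), so at least 5 colors are needed.
5 colors suffice: color red → {B, D}; color blue → {E, I}; color green → {A, C, F}; color yellow → {G}; color purple → {H}. No two adjacent vertices share a color.

5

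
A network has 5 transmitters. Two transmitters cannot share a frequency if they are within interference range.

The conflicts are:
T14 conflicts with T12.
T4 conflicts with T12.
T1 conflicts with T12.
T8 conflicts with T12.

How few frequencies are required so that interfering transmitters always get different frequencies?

T14 and T12 conflict, so at least 2 frequencies are needed.
Using 2 frequencies: T14=2, T4=2, T1=2, T8=2, T12=1. Every pair that conflicts lands in different frequencies.

2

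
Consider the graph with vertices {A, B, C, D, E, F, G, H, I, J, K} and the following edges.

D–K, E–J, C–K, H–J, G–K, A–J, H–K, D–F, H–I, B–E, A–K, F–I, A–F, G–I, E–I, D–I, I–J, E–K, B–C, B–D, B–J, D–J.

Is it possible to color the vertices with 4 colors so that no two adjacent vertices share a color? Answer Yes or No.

Yes

The chromatic number is 3. D, I, J form a triangle, so at least 3 colors are needed.
3 colors suffice: A=blue, B=blue, C=green, D=green, E=green, F=red, G=green, H=green, I=blue, J=red, K=red.
Since 4 ≥ 3, a proper 4-coloring certainly exists.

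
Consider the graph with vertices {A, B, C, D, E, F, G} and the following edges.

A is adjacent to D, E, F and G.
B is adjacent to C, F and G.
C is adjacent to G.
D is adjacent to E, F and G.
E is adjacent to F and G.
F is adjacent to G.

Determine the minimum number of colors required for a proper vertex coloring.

A, D, E, F, G are pairwise adjacent (a clique of size 5), so at least 5 colors are needed.
5 colors suffice: color red → {G}; color blue → {C, F}; color green → {B, E}; color yellow → {A}; color purple → {D}. No two adjacent vertices share a color.

5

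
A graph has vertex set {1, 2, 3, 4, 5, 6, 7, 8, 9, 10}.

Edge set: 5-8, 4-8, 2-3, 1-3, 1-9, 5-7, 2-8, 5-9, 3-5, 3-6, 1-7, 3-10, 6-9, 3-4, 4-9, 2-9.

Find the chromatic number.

3 and 10 are adjacent, so at least 2 colors are needed.
2 colors suffice: color a → {3, 7, 8, 9}; color b → {1, 2, 4, 5, 6, 10}. No two adjacent vertices share a color.

2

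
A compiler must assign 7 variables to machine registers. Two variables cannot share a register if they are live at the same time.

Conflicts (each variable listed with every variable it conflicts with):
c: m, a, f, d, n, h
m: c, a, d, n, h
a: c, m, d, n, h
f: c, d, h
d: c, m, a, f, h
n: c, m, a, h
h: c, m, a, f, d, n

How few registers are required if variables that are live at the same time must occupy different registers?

5

c, m, a, n, h all conflict with each other, so at least 5 registers are needed.
5 registers suffice: register 1 → {c}; register 2 → {h}; register 3 → {a, f}; register 4 → {d, n}; register 5 → {m}. No two conflicting variables share a register.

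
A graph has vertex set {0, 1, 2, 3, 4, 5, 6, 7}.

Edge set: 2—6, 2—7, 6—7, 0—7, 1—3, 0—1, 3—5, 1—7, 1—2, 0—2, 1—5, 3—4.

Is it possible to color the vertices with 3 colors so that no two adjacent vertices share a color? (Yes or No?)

0, 1, 2, 7 form a clique, so at least 4 colors are needed.
So 3 colors are not enough.

No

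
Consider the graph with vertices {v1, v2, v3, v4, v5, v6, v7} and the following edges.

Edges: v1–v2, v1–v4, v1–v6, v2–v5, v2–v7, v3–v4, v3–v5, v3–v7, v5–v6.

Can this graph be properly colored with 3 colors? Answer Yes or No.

Yes

The chromatic number is 3. The cycle v2-v7-v3-v4-v1-v2 has odd length 5, so it cannot be 2-colored; at least 3 colors are needed.
3 colors suffice: v1=1, v2=2, v3=1, v4=2, v5=3, v6=2, v7=3.
That is already a proper 3-coloring.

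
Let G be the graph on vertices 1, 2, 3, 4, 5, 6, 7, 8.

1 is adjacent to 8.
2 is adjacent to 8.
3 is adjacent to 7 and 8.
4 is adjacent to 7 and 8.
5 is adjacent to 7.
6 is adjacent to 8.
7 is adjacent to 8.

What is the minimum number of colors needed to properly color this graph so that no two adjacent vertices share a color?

4, 7, 8 form a triangle, so at least 3 colors are needed.
3 colors suffice: color a → {5, 8}; color b → {1, 2, 6, 7}; color c → {3, 4}. Every edge joins two different colors.

3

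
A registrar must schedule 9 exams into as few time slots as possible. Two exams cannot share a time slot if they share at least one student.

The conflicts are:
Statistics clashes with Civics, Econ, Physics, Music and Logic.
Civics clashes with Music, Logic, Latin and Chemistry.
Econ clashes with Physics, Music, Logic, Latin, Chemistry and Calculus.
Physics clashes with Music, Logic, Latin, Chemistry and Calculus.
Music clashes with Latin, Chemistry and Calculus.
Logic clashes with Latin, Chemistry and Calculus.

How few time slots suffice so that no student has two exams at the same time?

4

Statistics, Econ, Physics, Logic are mutually in conflict, so at least 4 time slots are needed.
Using 4 time slots: Statistics=4, Civics=1, Econ=2, Physics=1, Music=3, Logic=3, Latin=4, Chemistry=4, Calculus=4. No two conflicting exams share a time slot.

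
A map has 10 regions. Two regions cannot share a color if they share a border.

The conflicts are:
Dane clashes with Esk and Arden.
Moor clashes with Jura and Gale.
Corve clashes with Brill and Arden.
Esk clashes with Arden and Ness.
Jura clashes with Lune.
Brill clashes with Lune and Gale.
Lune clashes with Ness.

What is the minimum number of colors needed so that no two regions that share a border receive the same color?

3

Dane, Esk, Arden all conflict with each other, so at least 3 colors are needed.
3 colors suffice: color 1 → {Moor, Lune, Arden}; color 2 → {Esk, Jura, Brill}; color 3 → {Dane, Corve, Ness, Gale}. No two conflicting regions share a color.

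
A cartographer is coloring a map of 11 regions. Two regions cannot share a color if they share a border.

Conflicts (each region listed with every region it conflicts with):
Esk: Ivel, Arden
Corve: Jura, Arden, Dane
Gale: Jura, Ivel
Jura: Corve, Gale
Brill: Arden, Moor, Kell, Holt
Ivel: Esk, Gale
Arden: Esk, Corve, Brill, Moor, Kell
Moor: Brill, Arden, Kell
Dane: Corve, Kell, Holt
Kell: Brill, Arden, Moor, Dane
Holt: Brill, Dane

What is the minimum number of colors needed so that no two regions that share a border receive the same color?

4

Brill, Arden, Moor, Kell are mutually in conflict, so at least 4 colors are needed.
4 colors suffice: Esk=2, Corve=2, Gale=1, Jura=3, Brill=3, Ivel=3, Arden=1, Moor=4, Dane=1, Kell=2, Holt=2. Every pair that conflicts lands in different colors.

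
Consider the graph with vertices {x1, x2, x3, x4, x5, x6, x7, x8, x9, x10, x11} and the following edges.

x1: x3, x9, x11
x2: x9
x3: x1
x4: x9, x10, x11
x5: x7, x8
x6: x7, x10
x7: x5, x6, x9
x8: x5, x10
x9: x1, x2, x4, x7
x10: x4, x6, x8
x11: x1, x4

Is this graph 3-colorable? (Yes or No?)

Yes

The chromatic number is 3. The cycle x5-x7-x6-x10-x8-x5 has odd length 5, so it cannot be 2-colored; at least 3 colors are needed.
One proper 3-coloring: x1=blue, x2=blue, x3=red, x4=blue, x5=red, x6=green, x7=blue, x8=blue, x9=red, x10=red, x11=red.
That is already a proper 3-coloring.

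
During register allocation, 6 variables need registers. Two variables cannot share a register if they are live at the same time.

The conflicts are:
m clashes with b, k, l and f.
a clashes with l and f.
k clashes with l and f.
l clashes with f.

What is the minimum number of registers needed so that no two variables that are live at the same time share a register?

m, k, l, f all conflict with each other, so at least 4 registers are needed.
A valid assignment using 4 registers: m=1, a=1, b=2, k=4, l=2, f=3. Every pair that conflicts lands in different registers.

4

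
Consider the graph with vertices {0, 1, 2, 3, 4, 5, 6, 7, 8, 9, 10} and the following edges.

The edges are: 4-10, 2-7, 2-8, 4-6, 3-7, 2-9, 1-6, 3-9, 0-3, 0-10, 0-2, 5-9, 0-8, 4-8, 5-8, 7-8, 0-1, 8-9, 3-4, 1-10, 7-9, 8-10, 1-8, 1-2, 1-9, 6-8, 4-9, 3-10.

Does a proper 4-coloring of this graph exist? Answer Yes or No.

Yes

The chromatic number is 4. 0, 1, 8, 10 are mutually adjacent (a clique of size 4), so at least 4 colors are needed.
4 colors suffice: color red → {3, 8}; color blue → {0, 6, 9}; color green → {1, 4, 5, 7}; color yellow → {2, 10}.
That is already a proper 4-coloring.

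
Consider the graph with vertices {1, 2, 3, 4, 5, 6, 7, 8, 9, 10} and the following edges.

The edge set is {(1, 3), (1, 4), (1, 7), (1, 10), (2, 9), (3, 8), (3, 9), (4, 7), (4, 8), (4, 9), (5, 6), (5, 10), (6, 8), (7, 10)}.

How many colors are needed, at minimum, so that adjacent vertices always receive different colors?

1, 4, 7 are pairwise adjacent, so at least 3 colors are needed.
3 colors suffice: 1=b, 2=a, 3=a, 4=a, 5=b, 6=a, 7=c, 8=b, 9=b, 10=a. Each edge has distinct colors on its endpoints.

3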